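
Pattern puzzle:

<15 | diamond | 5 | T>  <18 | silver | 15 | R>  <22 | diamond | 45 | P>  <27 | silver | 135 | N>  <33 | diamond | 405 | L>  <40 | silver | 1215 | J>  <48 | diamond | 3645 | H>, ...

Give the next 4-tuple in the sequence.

<57 | silver | 10935 | F>

First slot goes 15, 18, 22, 27, 33, 40, 48 → 57 (differences are 3, 4, 5, … (increasing by 1 each time)).
For the rank, alternates diamond ↔ silver: diamond, silver, diamond, silver, diamond, silver, diamond → silver.
Third slot: 5, 15, 45, 135, 405, 1215, 3645 → 10935 (×3 each step).
Letter: letters move back 2 places in the alphabet; T, R, P, N, L, J, H → F.
Putting it together: <57 | silver | 10935 | F>.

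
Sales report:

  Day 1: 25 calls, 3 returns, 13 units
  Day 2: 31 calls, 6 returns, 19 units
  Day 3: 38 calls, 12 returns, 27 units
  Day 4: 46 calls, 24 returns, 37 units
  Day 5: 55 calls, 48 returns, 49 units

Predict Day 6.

65 calls, 96 returns, 63 units

Calls — differences are 6, 7, 8, … (increasing by 1 each time): 25, 31, 38, 46, 55 → 65.
Returns goes 3, 6, 12, 24, 48 → 96 (×2 each step).
For the units, differences are 6, 8, 10, … (increasing by 2 each time): 13, 19, 27, 37, 49 → 63.
Putting it together: 65 calls, 96 returns, 63 units.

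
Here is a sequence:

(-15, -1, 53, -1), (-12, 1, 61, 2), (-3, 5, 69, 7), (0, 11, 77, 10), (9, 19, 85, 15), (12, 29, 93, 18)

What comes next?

(21, 41, 101, 23)

First part: -15, -12, -3, 0, 9, 12 → 21 (alternating steps +3, +9, +3, +9, …).
Second part: differences are 2, 4, 6, … (increasing by 2 each time); -1, 1, 5, 11, 19, 29 → 41.
For the third part, +8 each step: 53, 61, 69, 77, 85, 93 → 101.
Fourth part: alternating steps +3, +5, +3, +5, …, so -1, 2, 7, 10, 15, 18 → 23.
So the next 4-tuple is (21, 41, 101, 23).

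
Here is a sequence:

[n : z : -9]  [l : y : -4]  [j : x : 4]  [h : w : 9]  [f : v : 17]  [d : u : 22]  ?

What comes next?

[b : t : 30]

First letter: n, l, j, h, f, d → b (letters move back 2 places in the alphabet).
Second letter: letters move back 1 place in the alphabet; z, y, x, w, v, u → t.
Third value goes -9, -4, 4, 9, 17, 22 → 30 (alternating steps +5, +8, +5, +8, …).
So the next triple is [b : t : 30].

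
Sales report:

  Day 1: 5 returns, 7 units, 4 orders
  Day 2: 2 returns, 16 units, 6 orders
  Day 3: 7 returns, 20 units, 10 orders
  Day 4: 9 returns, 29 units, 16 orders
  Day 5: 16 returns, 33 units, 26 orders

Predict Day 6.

25 returns, 42 units, 42 orders

For the returns, each term is the sum of the two before it: 5, 2, 7, 9, 16 → 25.
Units goes 7, 16, 20, 29, 33 → 42 (alternating steps +9, +4, +9, +4, …).
Orders goes 4, 6, 10, 16, 26 → 42 (each term is the sum of the two before it).
Combining the parts gives 25 returns, 42 units, 42 orders.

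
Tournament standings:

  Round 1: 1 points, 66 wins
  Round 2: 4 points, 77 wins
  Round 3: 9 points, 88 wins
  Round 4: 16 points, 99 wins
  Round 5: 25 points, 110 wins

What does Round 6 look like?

Points: differences are 3, 5, 7, … (increasing by 2 each time), so 1, 4, 9, 16, 25 → 36.
Wins: 66, 77, 88, 99, 110 → 121 (+11 each step).
Putting it together: 36 points, 121 wins.

36 points, 121 wins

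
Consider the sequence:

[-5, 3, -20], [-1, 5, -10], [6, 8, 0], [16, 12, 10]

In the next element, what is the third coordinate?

20

Third coordinate — +10 each step: -20, -10, 0, 10 → 20.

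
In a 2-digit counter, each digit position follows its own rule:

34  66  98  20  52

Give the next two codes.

For the first digit, +3 each step, mod 10: 3, 6, 9, 2, 5 → 8 → 1.
Second digit — +2 each step, mod 10: 4, 6, 8, 0, 2 → 4 → 6.
Putting the parts together: 84 and then 16.

84, 16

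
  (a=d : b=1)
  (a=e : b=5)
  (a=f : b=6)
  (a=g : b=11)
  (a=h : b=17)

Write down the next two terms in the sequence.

(a=i : b=28), (a=j : b=45)

A: letters move forward 1 place in the alphabet; d, e, f, g, h → i → j.
B: each term is the sum of the two before it, so 1, 5, 6, 11, 17 → 28 → 45.
Putting the parts together: (a=i : b=28) and then (a=j : b=45).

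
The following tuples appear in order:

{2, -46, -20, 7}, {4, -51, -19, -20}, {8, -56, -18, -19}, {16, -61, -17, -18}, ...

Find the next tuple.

{32, -66, -16, -17}

First component: ×2 each step, so 2, 4, 8, 16 → 32.
For the second component, −5 each step: -46, -51, -56, -61 → -66.
For the third component, +1 each step: -20, -19, -18, -17 → -16.
For the fourth component, always the previous value of the third component: 7, -20, -19, -18 → -17.
Combining the parts gives {32, -66, -16, -17}.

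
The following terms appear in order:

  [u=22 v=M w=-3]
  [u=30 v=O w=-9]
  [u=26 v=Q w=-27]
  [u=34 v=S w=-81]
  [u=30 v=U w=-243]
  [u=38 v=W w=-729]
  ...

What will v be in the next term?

Y

V: letters move forward 2 places in the alphabet, so M, O, Q, S, U, W → Y.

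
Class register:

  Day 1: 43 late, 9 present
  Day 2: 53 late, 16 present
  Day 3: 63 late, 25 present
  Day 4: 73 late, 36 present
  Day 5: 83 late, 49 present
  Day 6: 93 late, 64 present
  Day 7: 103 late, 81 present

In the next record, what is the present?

100

Present: 9, 16, 25, 36, 49, 64, 81 → 100 (perfect squares: 3², 4², 5², …).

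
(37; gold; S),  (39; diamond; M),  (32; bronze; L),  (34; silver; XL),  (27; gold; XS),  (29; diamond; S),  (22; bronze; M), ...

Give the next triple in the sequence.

First component: alternating steps +2, −7, +2, −7, …; 37, 39, 32, 34, 27, 29, 22 → 24.
For the rank, repeats gold → diamond → bronze → silver: gold, diamond, bronze, silver, gold, diamond, bronze → silver.
Size: repeats S → M → L → XL → XS; S, M, L, XL, XS, S, M → L.
Combining the parts gives (24; silver; L).

(24; silver; L)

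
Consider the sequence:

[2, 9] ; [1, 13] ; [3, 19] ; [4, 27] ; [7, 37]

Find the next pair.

[11, 49]

First entry — each term is the sum of the two before it: 2, 1, 3, 4, 7 → 11.
Second entry: differences are 4, 6, 8, … (increasing by 2 each time); 9, 13, 19, 27, 37 → 49.
So the next pair is [11, 49].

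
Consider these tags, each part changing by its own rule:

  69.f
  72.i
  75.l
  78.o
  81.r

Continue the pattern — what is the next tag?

First component: +3 each step, so 69, 72, 75, 78, 81 → 84.
Letter: letters move forward 3 places in the alphabet; f, i, l, o, r → u.
Combining the parts gives 84.u.

84.u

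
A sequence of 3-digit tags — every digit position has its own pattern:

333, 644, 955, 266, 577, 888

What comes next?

First digit goes 3, 6, 9, 2, 5, 8 → 1 (+3 each step, mod 10).
For the second digit, +1 each step, mod 10: 3, 4, 5, 6, 7, 8 → 9.
For the third digit, +1 each step, mod 10: 3, 4, 5, 6, 7, 8 → 9.
Putting it together: 199.

199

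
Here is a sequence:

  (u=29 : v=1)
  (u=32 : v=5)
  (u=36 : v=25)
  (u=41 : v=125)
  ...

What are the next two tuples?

(u=47 : v=625), (u=54 : v=3125)

For the u, differences are 3, 4, 5, … (increasing by 1 each time): 29, 32, 36, 41 → 47 → 54.
V: ×5 each step; 1, 5, 25, 125 → 625 → 3125.
Putting the parts together: (u=47 : v=625) and then (u=54 : v=3125).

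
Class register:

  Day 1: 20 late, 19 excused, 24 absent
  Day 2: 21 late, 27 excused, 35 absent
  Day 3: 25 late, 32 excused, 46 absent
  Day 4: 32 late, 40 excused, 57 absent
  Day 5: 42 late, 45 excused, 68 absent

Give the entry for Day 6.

Late — differences are 1, 4, 7, … (increasing by 3 each time): 20, 21, 25, 32, 42 → 55.
Excused: alternating steps +8, +5, +8, +5, …, so 19, 27, 32, 40, 45 → 53.
Absent — +11 each step: 24, 35, 46, 57, 68 → 79.
So the next line is 55 late, 53 excused, 79 absent.

55 late, 53 excused, 79 absent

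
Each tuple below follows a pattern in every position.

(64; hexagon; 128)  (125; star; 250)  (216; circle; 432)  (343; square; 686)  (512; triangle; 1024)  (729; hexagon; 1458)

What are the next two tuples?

(1000; star; 2000), (1331; circle; 2662)

First coordinate goes 64, 125, 216, 343, 512, 729 → 1000 → 1331 (perfect cubes: 4³, 5³, 6³, …).
Shape: repeats hexagon → star → circle → square → triangle; hexagon, star, circle, square, triangle, hexagon → star → circle.
Third coordinate goes 128, 250, 432, 686, 1024, 1458 → 2000 → 2662 (always 2 × the first coordinate).
Putting the parts together: (1000; star; 2000) and then (1331; circle; 2662).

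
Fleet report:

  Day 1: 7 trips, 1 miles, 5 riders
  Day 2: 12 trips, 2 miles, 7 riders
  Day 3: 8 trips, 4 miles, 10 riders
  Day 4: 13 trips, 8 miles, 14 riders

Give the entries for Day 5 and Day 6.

9 trips, 16 miles, 19 riders; 14 trips, 32 miles, 25 riders

Trips: alternating steps +5, −4, +5, −4, …, so 7, 12, 8, 13 → 9 → 14.
Miles goes 1, 2, 4, 8 → 16 → 32 (×2 each step).
For the riders, differences are 2, 3, 4, … (increasing by 1 each time): 5, 7, 10, 14 → 19 → 25.
So the next two rows are 9 trips, 16 miles, 19 riders and 14 trips, 32 miles, 25 riders.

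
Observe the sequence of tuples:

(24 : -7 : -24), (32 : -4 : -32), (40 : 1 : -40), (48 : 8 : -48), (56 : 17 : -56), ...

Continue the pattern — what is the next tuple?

First slot goes 24, 32, 40, 48, 56 → 64 (+8 each step).
Second slot goes -7, -4, 1, 8, 17 → 28 (differences are 3, 5, 7, … (increasing by 2 each time)).
Third slot — always the negative of the first slot: -24, -32, -40, -48, -56 → -64.
So the next tuple is (64 : 28 : -64).

(64 : 28 : -64)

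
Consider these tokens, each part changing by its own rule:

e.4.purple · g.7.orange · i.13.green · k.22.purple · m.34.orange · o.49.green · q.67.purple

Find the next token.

s.88.orange

Letter: letters move forward 2 places in the alphabet, so e, g, i, k, m, o, q → s.
Second component: 4, 7, 13, 22, 34, 49, 67 → 88 (differences are 3, 6, 9, … (increasing by 3 each time)).
Colour: repeats purple → orange → green; purple, orange, green, purple, orange, green, purple → orange.
Putting it together: s.88.orange.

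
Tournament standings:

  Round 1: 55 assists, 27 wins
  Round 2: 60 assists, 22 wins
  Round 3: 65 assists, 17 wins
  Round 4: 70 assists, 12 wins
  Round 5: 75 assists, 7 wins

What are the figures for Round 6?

80 assists, 2 wins

Assists goes 55, 60, 65, 70, 75 → 80 (+5 each step).
For the wins, together with the assists always sums to 82: 27, 22, 17, 12, 7 → 2.
Combining the parts gives 80 assists, 2 wins.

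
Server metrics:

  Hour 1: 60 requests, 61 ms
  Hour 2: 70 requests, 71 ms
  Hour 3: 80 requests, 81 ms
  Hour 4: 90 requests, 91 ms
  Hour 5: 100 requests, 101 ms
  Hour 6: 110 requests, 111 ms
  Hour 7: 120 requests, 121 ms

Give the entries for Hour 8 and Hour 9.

Requests: +10 each step, so 60, 70, 80, 90, 100, 110, 120 → 130 → 140.
Ms: 61, 71, 81, 91, 101, 111, 121 → 131 → 141 (+10 each step).
Putting the parts together: 130 requests, 131 ms and then 140 requests, 141 ms.

130 requests, 131 ms; 140 requests, 141 ms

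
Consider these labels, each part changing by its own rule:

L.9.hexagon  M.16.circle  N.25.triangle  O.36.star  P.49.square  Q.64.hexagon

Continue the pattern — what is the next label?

R.81.circle

For the letter, letters move forward 1 place in the alphabet: L, M, N, O, P, Q → R.
Second component: perfect squares: 3², 4², 5², …; 9, 16, 25, 36, 49, 64 → 81.
Shape: hexagon, circle, triangle, star, square, hexagon → circle (repeats hexagon → circle → triangle → star → square).
Putting it together: R.81.circle.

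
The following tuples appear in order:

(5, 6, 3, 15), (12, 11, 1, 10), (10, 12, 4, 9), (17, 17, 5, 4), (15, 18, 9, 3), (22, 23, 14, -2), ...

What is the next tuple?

(20, 24, 23, -3)

First entry goes 5, 12, 10, 17, 15, 22 → 20 (alternating steps +7, −2, +7, −2, …).
Second entry goes 6, 11, 12, 17, 18, 23 → 24 (alternating steps +5, +1, +5, +1, …).
Third entry goes 3, 1, 4, 5, 9, 14 → 23 (each term is the sum of the two before it).
Fourth entry: together with the second entry always sums to 21; 15, 10, 9, 4, 3, -2 → -3.
Putting it together: (20, 24, 23, -3).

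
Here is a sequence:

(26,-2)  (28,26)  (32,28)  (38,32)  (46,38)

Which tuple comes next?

(56,46)

First value: differences are 2, 4, 6, … (increasing by 2 each time); 26, 28, 32, 38, 46 → 56.
Second value: always the previous value of the first value; -2, 26, 28, 32, 38 → 46.
So the next tuple is (56,46).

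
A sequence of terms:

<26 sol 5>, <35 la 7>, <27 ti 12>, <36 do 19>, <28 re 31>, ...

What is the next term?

<37 mi 50>

First entry — alternating steps +9, −8, +9, −8, …: 26, 35, 27, 36, 28 → 37.
Note goes sol, la, ti, do, re → mi (runs through the solfège scale do→ti).
Third entry: each term is the sum of the two before it; 5, 7, 12, 19, 31 → 50.
So the next term is <37 mi 50>.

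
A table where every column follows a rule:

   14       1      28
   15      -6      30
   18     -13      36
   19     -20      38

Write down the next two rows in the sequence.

22  -27  44; 23  -34  46

First component: 14, 15, 18, 19 → 22 → 23 (alternating steps +1, +3, +1, +3, …).
For the second component, −7 each step: 1, -6, -13, -20 → -27 → -34.
Third component: always 2 × the first component, so 28, 30, 36, 38 → 44 → 46.
So the next two rows are 22  -27  44 and 23  -34  46.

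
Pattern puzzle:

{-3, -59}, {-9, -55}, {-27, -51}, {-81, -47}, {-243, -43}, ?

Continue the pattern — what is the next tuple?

{-729, -39}

First slot goes -3, -9, -27, -81, -243 → -729 (×3 each step).
Second slot — +4 each step: -59, -55, -51, -47, -43 → -39.
Putting it together: {-729, -39}.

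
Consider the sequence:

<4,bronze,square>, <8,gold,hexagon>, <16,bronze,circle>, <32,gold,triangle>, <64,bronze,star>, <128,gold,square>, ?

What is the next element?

First part goes 4, 8, 16, 32, 64, 128 → 256 (×2 each step).
For the rank, alternates bronze ↔ gold: bronze, gold, bronze, gold, bronze, gold → bronze.
For the shape, repeats square → hexagon → circle → triangle → star: square, hexagon, circle, triangle, star, square → hexagon.
So the next element is <256,bronze,hexagon>.

<256,bronze,hexagon>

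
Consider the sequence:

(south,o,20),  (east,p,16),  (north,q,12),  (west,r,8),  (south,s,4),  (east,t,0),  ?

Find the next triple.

(north,u,-4)

Direction: repeats south → east → north → west; south, east, north, west, south, east → north.
For the letter, letters move forward 1 place in the alphabet: o, p, q, r, s, t → u.
Third entry: 20, 16, 12, 8, 4, 0 → -4 (−4 each step).
Putting it together: (north,u,-4).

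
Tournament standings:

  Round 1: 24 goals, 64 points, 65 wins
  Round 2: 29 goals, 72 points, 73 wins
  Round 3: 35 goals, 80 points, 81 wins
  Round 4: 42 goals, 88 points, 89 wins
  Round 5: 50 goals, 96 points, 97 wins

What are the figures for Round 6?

59 goals, 104 points, 105 wins

Goals — differences are 5, 6, 7, … (increasing by 1 each time): 24, 29, 35, 42, 50 → 59.
Points — +8 each step: 64, 72, 80, 88, 96 → 104.
Wins: 65, 73, 81, 89, 97 → 105 (always 1 more than the points).
Putting it together: 59 goals, 104 points, 105 wins.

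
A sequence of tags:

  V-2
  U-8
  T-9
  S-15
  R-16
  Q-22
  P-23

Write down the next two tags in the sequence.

For the letter, letters move back 1 place in the alphabet: V, U, T, S, R, Q, P → O → N.
Second component — alternating steps +6, +1, +6, +1, …: 2, 8, 9, 15, 16, 22, 23 → 29 → 30.
Putting the parts together: O-29 and then N-30.

O-29, N-30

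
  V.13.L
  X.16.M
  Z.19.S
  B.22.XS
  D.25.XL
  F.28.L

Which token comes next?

H.31.M

Letter: V, X, Z, B, D, F → H (letters move forward 2 places in the alphabet, wrapping Z→A).
Second component goes 13, 16, 19, 22, 25, 28 → 31 (+3 each step).
Size: repeats L → M → S → XS → XL, so L, M, S, XS, XL, L → M.
So the next token is H.31.M.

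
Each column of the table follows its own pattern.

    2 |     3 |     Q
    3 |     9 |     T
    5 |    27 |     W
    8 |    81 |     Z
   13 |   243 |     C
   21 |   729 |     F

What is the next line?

First component: each term is the sum of the two before it, so 2, 3, 5, 8, 13, 21 → 34.
Second component goes 3, 9, 27, 81, 243, 729 → 2187 (×3 each step).
Letter: letters move forward 3 places in the alphabet, wrapping Z→A, so Q, T, W, Z, C, F → I.
So the next line is 34  2187  I.

34  2187  I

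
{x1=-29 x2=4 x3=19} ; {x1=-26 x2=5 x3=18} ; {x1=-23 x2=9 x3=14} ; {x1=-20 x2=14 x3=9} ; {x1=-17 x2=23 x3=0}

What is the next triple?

{x1=-14 x2=37 x3=-14}

X1: -29, -26, -23, -20, -17 → -14 (+3 each step).
X2: 4, 5, 9, 14, 23 → 37 (each term is the sum of the two before it).
X3: 19, 18, 14, 9, 0 → -14 (together with the x2 always sums to 23).
Combining the parts gives {x1=-14 x2=37 x3=-14}.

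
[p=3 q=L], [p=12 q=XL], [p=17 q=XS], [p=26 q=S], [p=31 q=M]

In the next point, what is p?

40

P — alternating steps +9, +5, +9, +5, …: 3, 12, 17, 26, 31 → 40.
For the q, runs through clothing sizes XS→XL: L, XL, XS, S, M → L.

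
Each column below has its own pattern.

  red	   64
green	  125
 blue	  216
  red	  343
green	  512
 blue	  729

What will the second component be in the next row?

For the second component, perfect cubes: 4³, 5³, 6³, …: 64, 125, 216, 343, 512, 729 → 1000.

1000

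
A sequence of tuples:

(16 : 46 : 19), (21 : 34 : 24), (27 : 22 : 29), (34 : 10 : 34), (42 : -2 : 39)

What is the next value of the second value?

-14

Second value: −12 each step, so 46, 34, 22, 10, -2 → -14.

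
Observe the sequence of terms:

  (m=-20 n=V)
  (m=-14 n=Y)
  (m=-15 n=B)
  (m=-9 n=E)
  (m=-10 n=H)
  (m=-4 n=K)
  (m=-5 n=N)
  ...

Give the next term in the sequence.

(m=1 n=Q)

M: alternating steps +6, −1, +6, −1, …; -20, -14, -15, -9, -10, -4, -5 → 1.
N: V, Y, B, E, H, K, N → Q (letters move forward 3 places in the alphabet, wrapping Z→A).
Combining the parts gives (m=1 n=Q).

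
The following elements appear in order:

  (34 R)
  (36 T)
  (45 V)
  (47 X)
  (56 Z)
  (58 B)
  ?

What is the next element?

First entry goes 34, 36, 45, 47, 56, 58 → 67 (alternating steps +2, +9, +2, +9, …).
For the letter, letters move forward 2 places in the alphabet, wrapping Z→A: R, T, V, X, Z, B → D.
Combining the parts gives (67 D).

(67 D)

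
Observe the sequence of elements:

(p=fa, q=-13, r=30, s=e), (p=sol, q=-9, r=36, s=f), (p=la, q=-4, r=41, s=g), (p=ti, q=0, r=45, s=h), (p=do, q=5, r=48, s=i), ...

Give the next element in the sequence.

(p=re, q=9, r=50, s=j)

P: runs through the solfège scale do→ti, so fa, sol, la, ti, do → re.
Q: alternating steps +4, +5, +4, +5, …; -13, -9, -4, 0, 5 → 9.
R: 30, 36, 41, 45, 48 → 50 (differences are 6, 5, 4, … (decreasing by 1 each time)).
S — letters move forward 1 place in the alphabet: e, f, g, h, i → j.
So the next element is (p=re, q=9, r=50, s=j).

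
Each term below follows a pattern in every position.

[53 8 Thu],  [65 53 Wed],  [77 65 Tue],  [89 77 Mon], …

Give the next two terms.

[101 89 Sun], [113 101 Sat]

First slot: 53, 65, 77, 89 → 101 → 113 (+12 each step).
Second slot: always the previous value of the first slot, so 8, 53, 65, 77 → 89 → 101.
Day: runs backward through the weekdays Mon→Sun, so Thu, Wed, Tue, Mon → Sun → Sat.
Putting the parts together: [101 89 Sun] and then [113 101 Sat].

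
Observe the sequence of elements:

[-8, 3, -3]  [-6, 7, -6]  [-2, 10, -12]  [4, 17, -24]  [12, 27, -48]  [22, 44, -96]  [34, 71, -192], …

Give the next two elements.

First value: differences are 2, 4, 6, … (increasing by 2 each time); -8, -6, -2, 4, 12, 22, 34 → 48 → 64.
Second value: each term is the sum of the two before it; 3, 7, 10, 17, 27, 44, 71 → 115 → 186.
Third value goes -3, -6, -12, -24, -48, -96, -192 → -384 → -768 (×2 each step).
So the next two elements are [48, 115, -384] and [64, 186, -768].

[48, 115, -384], [64, 186, -768]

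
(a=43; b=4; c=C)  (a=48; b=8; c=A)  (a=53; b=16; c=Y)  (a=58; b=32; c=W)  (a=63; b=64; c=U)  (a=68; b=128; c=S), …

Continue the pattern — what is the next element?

(a=73; b=256; c=Q)

A goes 43, 48, 53, 58, 63, 68 → 73 (+5 each step).
B: ×2 each step, so 4, 8, 16, 32, 64, 128 → 256.
C — letters move back 2 places in the alphabet, wrapping A→Z: C, A, Y, W, U, S → Q.
Putting it together: (a=73; b=256; c=Q).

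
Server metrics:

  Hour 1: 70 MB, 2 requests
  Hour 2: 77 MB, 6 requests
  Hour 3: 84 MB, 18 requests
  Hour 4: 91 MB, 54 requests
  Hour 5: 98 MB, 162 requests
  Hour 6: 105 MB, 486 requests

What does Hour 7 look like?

For the MB, +7 each step: 70, 77, 84, 91, 98, 105 → 112.
Requests: 2, 6, 18, 54, 162, 486 → 1458 (×3 each step).
Combining the parts gives 112 MB, 1458 requests.

112 MB, 1458 requests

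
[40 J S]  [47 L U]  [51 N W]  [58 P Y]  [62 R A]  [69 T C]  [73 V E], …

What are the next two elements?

First coordinate: alternating steps +7, +4, +7, +4, …, so 40, 47, 51, 58, 62, 69, 73 → 80 → 84.
First letter: letters move forward 2 places in the alphabet; J, L, N, P, R, T, V → X → Z.
Second letter: letters move forward 2 places in the alphabet, wrapping Z→A; S, U, W, Y, A, C, E → G → I.
So the next two elements are [80 X G] and [84 Z I].

[80 X G], [84 Z I]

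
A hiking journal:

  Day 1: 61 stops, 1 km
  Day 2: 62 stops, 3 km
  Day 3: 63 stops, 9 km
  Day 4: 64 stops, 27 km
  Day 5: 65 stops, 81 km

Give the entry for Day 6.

Stops: +1 each step, so 61, 62, 63, 64, 65 → 66.
Km: ×3 each step; 1, 3, 9, 27, 81 → 243.
Putting it together: 66 stops, 243 km.

66 stops, 243 km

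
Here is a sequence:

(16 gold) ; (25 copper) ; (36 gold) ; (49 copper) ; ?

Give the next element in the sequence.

(64 gold)

First component goes 16, 25, 36, 49 → 64 (perfect squares: 4², 5², 6², …).
Metal: alternates gold ↔ copper; gold, copper, gold, copper → gold.
Combining the parts gives (64 gold).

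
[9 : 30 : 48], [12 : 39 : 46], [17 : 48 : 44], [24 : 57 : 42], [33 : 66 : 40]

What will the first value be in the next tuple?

First value: differences are 3, 5, 7, … (increasing by 2 each time), so 9, 12, 17, 24, 33 → 44.
Second value — +9 each step: 30, 39, 48, 57, 66 → 75.
Third value — −2 each step: 48, 46, 44, 42, 40 → 38.

44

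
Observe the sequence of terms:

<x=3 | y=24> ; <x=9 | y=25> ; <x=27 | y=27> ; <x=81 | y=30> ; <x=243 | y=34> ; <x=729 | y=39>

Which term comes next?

X: ×3 each step; 3, 9, 27, 81, 243, 729 → 2187.
Y goes 24, 25, 27, 30, 34, 39 → 45 (differences are 1, 2, 3, … (increasing by 1 each time)).
So the next term is <x=2187 | y=45>.

<x=2187 | y=45>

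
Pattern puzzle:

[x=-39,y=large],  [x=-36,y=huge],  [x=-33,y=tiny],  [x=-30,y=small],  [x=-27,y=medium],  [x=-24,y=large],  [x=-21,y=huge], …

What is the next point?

X goes -39, -36, -33, -30, -27, -24, -21 → -18 (+3 each step).
For the y, repeats large → huge → tiny → small → medium: large, huge, tiny, small, medium, large, huge → tiny.
Putting it together: [x=-18,y=tiny].

[x=-18,y=tiny]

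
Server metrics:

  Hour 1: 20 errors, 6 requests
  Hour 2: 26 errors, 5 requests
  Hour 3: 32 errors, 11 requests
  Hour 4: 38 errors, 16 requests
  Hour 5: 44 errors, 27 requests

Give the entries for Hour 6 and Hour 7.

Errors goes 20, 26, 32, 38, 44 → 50 → 56 (+6 each step).
Requests — each term is the sum of the two before it: 6, 5, 11, 16, 27 → 43 → 70.
So the next two lines are 50 errors, 43 requests and 56 errors, 70 requests.

50 errors, 43 requests; 56 errors, 70 requests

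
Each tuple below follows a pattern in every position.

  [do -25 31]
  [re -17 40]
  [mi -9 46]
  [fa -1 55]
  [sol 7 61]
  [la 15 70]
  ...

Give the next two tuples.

Note goes do, re, mi, fa, sol, la → ti → do (runs through the solfège scale do→ti).
Second coordinate: +8 each step, so -25, -17, -9, -1, 7, 15 → 23 → 31.
Third coordinate: alternating steps +9, +6, +9, +6, …; 31, 40, 46, 55, 61, 70 → 76 → 85.
Putting the parts together: [ti 23 76] and then [do 31 85].

[ti 23 76], [do 31 85]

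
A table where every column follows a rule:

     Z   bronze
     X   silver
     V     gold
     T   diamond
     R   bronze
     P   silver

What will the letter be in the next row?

Letter goes Z, X, V, T, R, P → N (letters move back 2 places in the alphabet).

N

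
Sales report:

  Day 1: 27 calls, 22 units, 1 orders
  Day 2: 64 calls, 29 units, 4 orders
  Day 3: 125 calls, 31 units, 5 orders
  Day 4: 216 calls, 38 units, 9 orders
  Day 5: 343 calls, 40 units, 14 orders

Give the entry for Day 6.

Calls: perfect cubes: 3³, 4³, 5³, …, so 27, 64, 125, 216, 343 → 512.
Units — alternating steps +7, +2, +7, +2, …: 22, 29, 31, 38, 40 → 47.
Orders: 1, 4, 5, 9, 14 → 23 (each term is the sum of the two before it).
So the next row is 512 calls, 47 units, 23 orders.

512 calls, 47 units, 23 orders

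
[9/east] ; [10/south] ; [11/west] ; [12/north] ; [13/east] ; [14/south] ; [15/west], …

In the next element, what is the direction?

north

Direction: east, south, west, north, east, south, west → north (repeats east → south → west → north).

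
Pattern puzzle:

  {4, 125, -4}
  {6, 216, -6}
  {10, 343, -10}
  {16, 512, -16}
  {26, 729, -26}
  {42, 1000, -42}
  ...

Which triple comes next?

First component: each term is the sum of the two before it; 4, 6, 10, 16, 26, 42 → 68.
Second component: perfect cubes: 5³, 6³, 7³, …, so 125, 216, 343, 512, 729, 1000 → 1331.
Third component goes -4, -6, -10, -16, -26, -42 → -68 (always the negative of the first component).
Combining the parts gives {68, 1331, -68}.

{68, 1331, -68}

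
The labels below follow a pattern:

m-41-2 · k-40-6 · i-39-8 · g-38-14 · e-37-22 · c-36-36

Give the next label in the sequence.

Letter: letters move back 2 places in the alphabet; m, k, i, g, e, c → a.
Second component goes 41, 40, 39, 38, 37, 36 → 35 (−1 each step).
Third component: each term is the sum of the two before it; 2, 6, 8, 14, 22, 36 → 58.
So the next label is a-35-58.

a-35-58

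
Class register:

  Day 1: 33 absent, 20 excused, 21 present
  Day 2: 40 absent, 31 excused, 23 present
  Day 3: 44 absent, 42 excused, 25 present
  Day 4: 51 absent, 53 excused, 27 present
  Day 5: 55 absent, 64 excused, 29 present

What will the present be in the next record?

Present goes 21, 23, 25, 27, 29 → 31 (+2 each step).

31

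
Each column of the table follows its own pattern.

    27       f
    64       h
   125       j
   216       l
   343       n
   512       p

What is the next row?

For the first component, perfect cubes: 3³, 4³, 5³, …: 27, 64, 125, 216, 343, 512 → 729.
Letter: f, h, j, l, n, p → r (letters move forward 2 places in the alphabet).
Putting it together: 729  r.

729  r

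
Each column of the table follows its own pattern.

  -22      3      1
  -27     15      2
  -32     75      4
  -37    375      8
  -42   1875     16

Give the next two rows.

First component — −5 each step: -22, -27, -32, -37, -42 → -47 → -52.
Second component: ×5 each step; 3, 15, 75, 375, 1875 → 9375 → 46875.
Third component: ×2 each step; 1, 2, 4, 8, 16 → 32 → 64.
So the next two rows are -47  9375  32 and -52  46875  64.

-47  9375  32; -52  46875  64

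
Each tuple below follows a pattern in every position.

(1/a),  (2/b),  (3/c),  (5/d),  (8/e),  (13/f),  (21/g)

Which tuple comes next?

First component goes 1, 2, 3, 5, 8, 13, 21 → 34 (each term is the sum of the two before it).
Letter goes a, b, c, d, e, f, g → h (letters move forward 1 place in the alphabet).
Putting it together: (34/h).

(34/h)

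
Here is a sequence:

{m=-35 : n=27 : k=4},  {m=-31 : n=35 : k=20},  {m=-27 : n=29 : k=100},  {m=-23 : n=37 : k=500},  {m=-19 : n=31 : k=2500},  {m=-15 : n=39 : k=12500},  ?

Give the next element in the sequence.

For the m, +4 each step: -35, -31, -27, -23, -19, -15 → -11.
N: 27, 35, 29, 37, 31, 39 → 33 (alternating steps +8, −6, +8, −6, …).
For the k, ×5 each step: 4, 20, 100, 500, 2500, 12500 → 62500.
Putting it together: {m=-11 : n=33 : k=62500}.

{m=-11 : n=33 : k=62500}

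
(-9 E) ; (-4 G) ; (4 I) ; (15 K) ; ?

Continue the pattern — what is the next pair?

(29 M)

For the first entry, differences are 5, 8, 11, … (increasing by 3 each time): -9, -4, 4, 15 → 29.
Letter: letters move forward 2 places in the alphabet, so E, G, I, K → M.
Putting it together: (29 M).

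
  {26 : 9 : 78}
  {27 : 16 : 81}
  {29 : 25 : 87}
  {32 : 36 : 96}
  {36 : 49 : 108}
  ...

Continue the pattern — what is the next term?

First coordinate — differences are 1, 2, 3, … (increasing by 1 each time): 26, 27, 29, 32, 36 → 41.
For the second coordinate, perfect squares: 3², 4², 5², …: 9, 16, 25, 36, 49 → 64.
Third coordinate goes 78, 81, 87, 96, 108 → 123 (always 3 × the first coordinate).
Putting it together: {41 : 64 : 123}.

{41 : 64 : 123}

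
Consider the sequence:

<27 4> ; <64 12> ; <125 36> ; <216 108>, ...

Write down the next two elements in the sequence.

For the first entry, perfect cubes: 3³, 4³, 5³, …: 27, 64, 125, 216 → 343 → 512.
Second entry: 4, 12, 36, 108 → 324 → 972 (×3 each step).
Putting the parts together: <343 324> and then <512 972>.

<343 324>, <512 972>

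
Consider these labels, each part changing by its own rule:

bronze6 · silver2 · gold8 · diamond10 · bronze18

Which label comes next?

For the rank, repeats bronze → silver → gold → diamond: bronze, silver, gold, diamond, bronze → silver.
Second component: each term is the sum of the two before it; 6, 2, 8, 10, 18 → 28.
Combining the parts gives silver28.

silver28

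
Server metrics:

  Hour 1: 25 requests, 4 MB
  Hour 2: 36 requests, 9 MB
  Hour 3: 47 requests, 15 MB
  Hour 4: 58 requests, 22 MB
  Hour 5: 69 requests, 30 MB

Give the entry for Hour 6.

80 requests, 39 MB

Requests: +11 each step, so 25, 36, 47, 58, 69 → 80.
For the MB, differences are 5, 6, 7, … (increasing by 1 each time): 4, 9, 15, 22, 30 → 39.
So the next record is 80 requests, 39 MB.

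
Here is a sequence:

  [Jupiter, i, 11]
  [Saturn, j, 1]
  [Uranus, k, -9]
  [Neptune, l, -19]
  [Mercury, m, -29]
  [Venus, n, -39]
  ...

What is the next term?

Planet — runs through the planets Mercury→Neptune: Jupiter, Saturn, Uranus, Neptune, Mercury, Venus → Earth.
For the letter, letters move forward 1 place in the alphabet: i, j, k, l, m, n → o.
Third component: 11, 1, -9, -19, -29, -39 → -49 (−10 each step).
Combining the parts gives [Earth, o, -49].

[Earth, o, -49]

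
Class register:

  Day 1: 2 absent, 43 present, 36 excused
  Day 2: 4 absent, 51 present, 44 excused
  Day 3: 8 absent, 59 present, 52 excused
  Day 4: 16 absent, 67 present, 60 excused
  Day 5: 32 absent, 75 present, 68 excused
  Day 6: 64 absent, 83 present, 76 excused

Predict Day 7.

128 absent, 91 present, 84 excused

Absent goes 2, 4, 8, 16, 32, 64 → 128 (×2 each step).
Present: +8 each step, so 43, 51, 59, 67, 75, 83 → 91.
Excused: always 7 less than the present; 36, 44, 52, 60, 68, 76 → 84.
Combining the parts gives 128 absent, 91 present, 84 excused.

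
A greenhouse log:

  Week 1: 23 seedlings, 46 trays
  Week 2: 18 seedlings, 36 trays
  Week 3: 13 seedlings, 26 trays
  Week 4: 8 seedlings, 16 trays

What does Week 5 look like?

Seedlings: −5 each step, so 23, 18, 13, 8 → 3.
Trays — always 2 × the seedlings: 46, 36, 26, 16 → 6.
Combining the parts gives 3 seedlings, 6 trays.

3 seedlings, 6 trays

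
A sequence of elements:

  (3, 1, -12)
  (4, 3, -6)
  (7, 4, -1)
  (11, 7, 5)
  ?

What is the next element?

First entry: 3, 4, 7, 11 → 18 (each term is the sum of the two before it).
Second entry: each term is the sum of the two before it, so 1, 3, 4, 7 → 11.
Third entry goes -12, -6, -1, 5 → 10 (alternating steps +6, +5, +6, +5, …).
Putting it together: (18, 11, 10).

(18, 11, 10)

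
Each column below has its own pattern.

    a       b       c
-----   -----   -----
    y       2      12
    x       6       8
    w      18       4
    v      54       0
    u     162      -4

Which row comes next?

Column a: letters move back 1 place in the alphabet, so y, x, w, v, u → t.
For the column b, ×3 each step: 2, 6, 18, 54, 162 → 486.
Column c goes 12, 8, 4, 0, -4 → -8 (−4 each step).
Putting it together: t  486  -8.

t  486  -8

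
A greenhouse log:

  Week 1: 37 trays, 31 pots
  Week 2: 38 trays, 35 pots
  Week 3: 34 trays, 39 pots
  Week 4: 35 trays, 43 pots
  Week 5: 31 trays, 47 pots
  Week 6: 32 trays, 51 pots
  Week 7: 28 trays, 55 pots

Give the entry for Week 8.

29 trays, 59 pots

For the trays, alternating steps +1, −4, +1, −4, …: 37, 38, 34, 35, 31, 32, 28 → 29.
Pots — +4 each step: 31, 35, 39, 43, 47, 51, 55 → 59.
Putting it together: 29 trays, 59 pots.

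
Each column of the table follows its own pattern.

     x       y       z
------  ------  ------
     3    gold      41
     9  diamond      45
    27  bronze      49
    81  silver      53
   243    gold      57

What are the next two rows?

Column x goes 3, 9, 27, 81, 243 → 729 → 2187 (×3 each step).
Column y: repeats gold → diamond → bronze → silver, so gold, diamond, bronze, silver, gold → diamond → bronze.
Column z: 41, 45, 49, 53, 57 → 61 → 65 (+4 each step).
Putting the parts together: 729  diamond  61 and then 2187  bronze  65.

729  diamond  61; 2187  bronze  65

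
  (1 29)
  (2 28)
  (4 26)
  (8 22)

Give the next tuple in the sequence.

(16 14)

First coordinate goes 1, 2, 4, 8 → 16 (×2 each step).
Second coordinate — together with the first coordinate always sums to 30: 29, 28, 26, 22 → 14.
Combining the parts gives (16 14).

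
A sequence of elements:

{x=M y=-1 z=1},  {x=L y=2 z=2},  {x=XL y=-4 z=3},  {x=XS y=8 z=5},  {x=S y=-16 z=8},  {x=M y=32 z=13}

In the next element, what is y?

For the y, ×(-2) each step: -1, 2, -4, 8, -16, 32 → -64.

-64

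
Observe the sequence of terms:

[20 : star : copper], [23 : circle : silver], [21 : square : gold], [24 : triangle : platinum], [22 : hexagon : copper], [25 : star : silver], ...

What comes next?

First value: alternating steps +3, −2, +3, −2, …; 20, 23, 21, 24, 22, 25 → 23.
Shape: repeats star → circle → square → triangle → hexagon, so star, circle, square, triangle, hexagon, star → circle.
Metal goes copper, silver, gold, platinum, copper, silver → gold (repeats copper → silver → gold → platinum).
Putting it together: [23 : circle : gold].

[23 : circle : gold]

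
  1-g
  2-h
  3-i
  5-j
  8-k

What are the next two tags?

13-l, 21-m

First component: 1, 2, 3, 5, 8 → 13 → 21 (each term is the sum of the two before it).
Letter: letters move forward 1 place in the alphabet; g, h, i, j, k → l → m.
Putting the parts together: 13-l and then 21-m.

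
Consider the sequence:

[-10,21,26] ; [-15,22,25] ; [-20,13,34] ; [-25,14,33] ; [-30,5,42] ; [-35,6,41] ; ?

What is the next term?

First value — −5 each step: -10, -15, -20, -25, -30, -35 → -40.
For the second value, alternating steps +1, −9, +1, −9, …: 21, 22, 13, 14, 5, 6 → -3.
Third value: 26, 25, 34, 33, 42, 41 → 50 (together with the second value always sums to 47).
Combining the parts gives [-40,-3,50].

[-40,-3,50]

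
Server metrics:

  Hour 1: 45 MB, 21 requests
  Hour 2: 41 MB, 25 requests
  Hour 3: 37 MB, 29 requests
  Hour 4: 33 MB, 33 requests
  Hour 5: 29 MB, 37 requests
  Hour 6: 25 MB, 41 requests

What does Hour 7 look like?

MB: −4 each step; 45, 41, 37, 33, 29, 25 → 21.
Requests: together with the MB always sums to 66, so 21, 25, 29, 33, 37, 41 → 45.
Combining the parts gives 21 MB, 45 requests.

21 MB, 45 requests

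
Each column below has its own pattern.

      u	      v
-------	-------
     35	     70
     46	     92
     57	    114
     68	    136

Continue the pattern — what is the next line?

Column u: +11 each step; 35, 46, 57, 68 → 79.
Column v: always 2 × the column u; 70, 92, 114, 136 → 158.
Combining the parts gives 79  158.

79  158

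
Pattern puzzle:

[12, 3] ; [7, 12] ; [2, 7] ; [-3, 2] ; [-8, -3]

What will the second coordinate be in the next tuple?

-8

First coordinate — −5 each step: 12, 7, 2, -3, -8 → -13.
Second coordinate goes 3, 12, 7, 2, -3 → -8 (always the previous value of the first coordinate).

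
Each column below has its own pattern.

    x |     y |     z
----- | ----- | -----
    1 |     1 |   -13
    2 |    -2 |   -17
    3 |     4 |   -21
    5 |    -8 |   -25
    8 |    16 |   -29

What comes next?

13  -32  -33

Column x: each term is the sum of the two before it; 1, 2, 3, 5, 8 → 13.
Column y goes 1, -2, 4, -8, 16 → -32 (×(-2) each step).
Column z goes -13, -17, -21, -25, -29 → -33 (−4 each step).
So the next line is 13  -32  -33.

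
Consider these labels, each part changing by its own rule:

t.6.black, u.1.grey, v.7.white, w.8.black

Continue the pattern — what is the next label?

x.15.grey

Letter: t, u, v, w → x (letters move forward 1 place in the alphabet).
Second component: each term is the sum of the two before it; 6, 1, 7, 8 → 15.
Shade: repeats black → grey → white, so black, grey, white, black → grey.
So the next label is x.15.grey.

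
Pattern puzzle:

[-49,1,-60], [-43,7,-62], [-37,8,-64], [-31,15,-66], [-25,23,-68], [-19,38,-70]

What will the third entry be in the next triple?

-72

Third entry — −2 each step: -60, -62, -64, -66, -68, -70 → -72.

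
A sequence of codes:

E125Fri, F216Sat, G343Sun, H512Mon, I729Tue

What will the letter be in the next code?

J

Letter: E, F, G, H, I → J (letters move forward 1 place in the alphabet).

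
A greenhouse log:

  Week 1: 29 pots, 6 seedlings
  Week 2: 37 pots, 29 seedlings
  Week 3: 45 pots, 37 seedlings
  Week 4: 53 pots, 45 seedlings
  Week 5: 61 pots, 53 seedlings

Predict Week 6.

Pots goes 29, 37, 45, 53, 61 → 69 (+8 each step).
For the seedlings, always the previous value of the pots: 6, 29, 37, 45, 53 → 61.
Combining the parts gives 69 pots, 61 seedlings.

69 pots, 61 seedlings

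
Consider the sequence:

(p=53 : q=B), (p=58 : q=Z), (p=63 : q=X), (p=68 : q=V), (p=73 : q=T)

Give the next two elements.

(p=78 : q=R), (p=83 : q=P)

P goes 53, 58, 63, 68, 73 → 78 → 83 (+5 each step).
Q: letters move back 2 places in the alphabet, wrapping A→Z; B, Z, X, V, T → R → P.
So the next two elements are (p=78 : q=R) and (p=83 : q=P).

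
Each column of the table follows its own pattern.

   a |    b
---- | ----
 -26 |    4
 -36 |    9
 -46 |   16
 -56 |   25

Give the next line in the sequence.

-66  36

Column a: −10 each step; -26, -36, -46, -56 → -66.
Column b — perfect squares: 2², 3², 4², …: 4, 9, 16, 25 → 36.
Combining the parts gives -66  36.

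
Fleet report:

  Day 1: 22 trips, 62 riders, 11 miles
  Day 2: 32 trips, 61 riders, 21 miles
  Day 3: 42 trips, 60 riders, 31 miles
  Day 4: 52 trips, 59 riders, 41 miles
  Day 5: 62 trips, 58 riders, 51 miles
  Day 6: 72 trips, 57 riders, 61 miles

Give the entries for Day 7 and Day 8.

Trips: +10 each step; 22, 32, 42, 52, 62, 72 → 82 → 92.
Riders: 62, 61, 60, 59, 58, 57 → 56 → 55 (−1 each step).
Miles — always 11 less than the trips: 11, 21, 31, 41, 51, 61 → 71 → 81.
Putting the parts together: 82 trips, 56 riders, 71 miles and then 92 trips, 55 riders, 81 miles.

82 trips, 56 riders, 71 miles; 92 trips, 55 riders, 81 miles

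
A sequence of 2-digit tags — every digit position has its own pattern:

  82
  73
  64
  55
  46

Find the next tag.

37

For the first digit, −1 each step, mod 10: 8, 7, 6, 5, 4 → 3.
For the second digit, +1 each step, mod 10: 2, 3, 4, 5, 6 → 7.
Putting it together: 37.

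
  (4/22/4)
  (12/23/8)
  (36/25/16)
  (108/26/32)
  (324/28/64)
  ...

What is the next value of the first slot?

First slot: ×3 each step, so 4, 12, 36, 108, 324 → 972.

972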